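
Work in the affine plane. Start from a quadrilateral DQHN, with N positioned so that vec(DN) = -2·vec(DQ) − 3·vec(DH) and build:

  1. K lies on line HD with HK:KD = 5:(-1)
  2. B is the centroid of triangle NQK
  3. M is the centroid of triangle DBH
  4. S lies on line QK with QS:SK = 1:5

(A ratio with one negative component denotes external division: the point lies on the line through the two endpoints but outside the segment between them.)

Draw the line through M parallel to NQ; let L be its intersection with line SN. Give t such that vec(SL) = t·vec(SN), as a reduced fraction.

t = -23/3

Choose coordinates D = (0, 0), Q = (1, 0), H = (0, 1), N = (-2, -3).
1. K lies on line HD with HK:KD = 5:(-1) ⇒ K = (0, -1/4)
2. B is the centroid of triangle NQK ⇒ B = (-1/3, -13/12)
3. M is the centroid of triangle DBH ⇒ M = (-1/9, -1/36)
4. S lies on line QK with QS:SK = 1:5 ⇒ S = (5/6, -1/24)
through M parallel to NQ: direction (3, 3); meets SN at L = (203/9, 815/36)
L = S + t·(N−S) with t = -23/3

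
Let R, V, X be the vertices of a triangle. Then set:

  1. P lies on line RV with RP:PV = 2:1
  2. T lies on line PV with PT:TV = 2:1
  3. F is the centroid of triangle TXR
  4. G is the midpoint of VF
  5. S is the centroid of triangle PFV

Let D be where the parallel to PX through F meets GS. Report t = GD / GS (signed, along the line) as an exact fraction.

Work in coordinates with R = (0, 0), V = (1, 0), X = (0, 1).
1. P lies on line RV with RP:PV = 2:1 ⇒ P = (2/3, 0)
2. T lies on line PV with PT:TV = 2:1 ⇒ T = (8/9, 0)
3. F is the centroid of triangle TXR ⇒ F = (8/27, 1/3)
4. G is the midpoint of VF ⇒ G = (35/54, 1/6)
5. S is the centroid of triangle PFV ⇒ S = (53/81, 1/9)
through F parallel to PX: direction (-2/3, 1); meets GS at D = (94/135, -4/15)
D = G + t·(S−G) with t = 39/5

t = 39/5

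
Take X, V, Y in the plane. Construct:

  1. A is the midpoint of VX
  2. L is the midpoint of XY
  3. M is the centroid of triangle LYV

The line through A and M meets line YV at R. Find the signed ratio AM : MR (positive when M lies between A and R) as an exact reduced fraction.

AM:MR = 2

Choose coordinates X = (0, 0), V = (1, 0), Y = (0, 1).
1. A is the midpoint of VX ⇒ A = (1/2, 0)
2. L is the midpoint of XY ⇒ L = (0, 1/2)
3. M is the centroid of triangle LYV ⇒ M = (1/3, 1/2)
line AM meets YV at R = (1/4, 3/4)
M = A + t·(R−A) with t = 2/3, so AM:MR = 2/3:1/3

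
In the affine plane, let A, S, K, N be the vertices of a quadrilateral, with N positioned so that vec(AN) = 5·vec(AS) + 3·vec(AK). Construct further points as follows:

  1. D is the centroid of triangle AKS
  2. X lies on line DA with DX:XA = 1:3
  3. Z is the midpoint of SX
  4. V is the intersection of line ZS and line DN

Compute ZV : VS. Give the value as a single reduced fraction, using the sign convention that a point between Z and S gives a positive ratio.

ZV:VS = -21/40

Work in coordinates with A = (0, 0), S = (1, 0), K = (0, 1), N = (5, 3).
1. D is the centroid of triangle AKS ⇒ D = (1/3, 1/3)
2. X lies on line DA with DX:XA = 1:3 ⇒ X = (1/4, 1/4)
3. Z is the midpoint of SX ⇒ Z = (5/8, 1/8)
4. V is the intersection of line ZS and line DN ⇒ V = (4/19, 5/19)
V = Z + t·(S−Z) with t = -21/19, so ZV:VS = t:(1−t) = -21/19:40/19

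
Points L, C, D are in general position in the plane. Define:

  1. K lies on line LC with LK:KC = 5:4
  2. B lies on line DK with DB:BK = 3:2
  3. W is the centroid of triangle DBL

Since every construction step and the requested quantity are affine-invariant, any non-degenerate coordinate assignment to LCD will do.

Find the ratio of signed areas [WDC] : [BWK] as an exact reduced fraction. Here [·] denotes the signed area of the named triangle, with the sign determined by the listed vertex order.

[WDC]:[BWK] = -57/10

Set L = (0, 0), C = (1, 0), D = (0, 1); any affine frame gives the same invariant.
1. K lies on line LC with LK:KC = 5:4 ⇒ K = (5/9, 0)
2. B lies on line DK with DB:BK = 3:2 ⇒ B = (1/3, 2/5)
3. W is the centroid of triangle DBL ⇒ W = (1/9, 7/15)
2·[WDC] = -19/45, 2·[BWK] = 2/27
[WDC]:[BWK] = -19/45:2/27 = -57/10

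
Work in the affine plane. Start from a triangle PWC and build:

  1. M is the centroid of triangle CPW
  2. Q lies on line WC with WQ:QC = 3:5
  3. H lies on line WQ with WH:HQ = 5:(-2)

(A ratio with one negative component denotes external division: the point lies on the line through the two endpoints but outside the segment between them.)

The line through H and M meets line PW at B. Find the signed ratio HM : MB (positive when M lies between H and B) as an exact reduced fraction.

Work in coordinates with P = (0, 0), W = (1, 0), C = (0, 1).
1. M is the centroid of triangle CPW ⇒ M = (1/3, 1/3)
2. Q lies on line WC with WQ:QC = 3:5 ⇒ Q = (5/8, 3/8)
3. H lies on line WQ with WH:HQ = 5:(-2) ⇒ H = (3/8, 5/8)
line HM meets PW at B = (2/7, 0)
M = H + t·(B−H) with t = 7/15, so HM:MB = 7/15:8/15

HM:MB = 7/8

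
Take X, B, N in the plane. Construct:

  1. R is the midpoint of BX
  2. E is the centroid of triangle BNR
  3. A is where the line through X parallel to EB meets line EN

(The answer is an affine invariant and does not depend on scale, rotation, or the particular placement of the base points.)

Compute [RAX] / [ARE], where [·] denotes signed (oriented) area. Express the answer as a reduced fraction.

Work in coordinates with X = (0, 0), B = (1, 0), N = (0, 1).
1. R is the midpoint of BX ⇒ R = (1/2, 0)
2. E is the centroid of triangle BNR ⇒ E = (1/2, 1/3)
3. A is where the line through X parallel to EB meets line EN ⇒ A = (3/2, -1)
2·[RAX] = -1/2, 2·[ARE] = -1/3
[RAX]:[ARE] = -1/2:-1/3 = 3/2

[RAX]:[ARE] = 3/2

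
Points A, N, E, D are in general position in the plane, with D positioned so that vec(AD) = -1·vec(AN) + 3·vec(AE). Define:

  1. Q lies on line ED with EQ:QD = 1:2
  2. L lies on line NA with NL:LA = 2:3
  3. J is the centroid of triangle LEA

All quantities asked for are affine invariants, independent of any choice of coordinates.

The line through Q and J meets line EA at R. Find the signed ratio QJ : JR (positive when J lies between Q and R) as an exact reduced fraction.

QJ:JR = -8/3

Assign A = (0, 0), N = (1, 0), E = (0, 1), D = (-1, 3) — the answer is frame-independent, so this choice is without loss of generality.
1. Q lies on line ED with EQ:QD = 1:2 ⇒ Q = (-1/3, 5/3)
2. L lies on line NA with NL:LA = 2:3 ⇒ L = (3/5, 0)
3. J is the centroid of triangle LEA ⇒ J = (1/5, 1/3)
line QJ meets EA at R = (0, 5/6)
J = Q + t·(R−Q) with t = 8/5, so QJ:JR = 8/5:-3/5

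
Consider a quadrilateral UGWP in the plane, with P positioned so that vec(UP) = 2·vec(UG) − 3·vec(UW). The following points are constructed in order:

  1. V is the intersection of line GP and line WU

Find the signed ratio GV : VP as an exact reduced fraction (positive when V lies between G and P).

Work in coordinates with U = (0, 0), G = (1, 0), W = (0, 1), P = (2, -3).
1. V is the intersection of line GP and line WU ⇒ V = (0, 3)
V = G + t·(P−G) with t = -1, so GV:VP = t:(1−t) = -1:2

GV:VP = -1/2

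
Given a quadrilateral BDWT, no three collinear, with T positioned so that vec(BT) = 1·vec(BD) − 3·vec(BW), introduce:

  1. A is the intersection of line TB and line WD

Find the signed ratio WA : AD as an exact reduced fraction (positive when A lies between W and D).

Work in coordinates with B = (0, 0), D = (1, 0), W = (0, 1), T = (1, -3).
1. A is the intersection of line TB and line WD ⇒ A = (-1/2, 3/2)
A = W + t·(D−W) with t = -1/2, so WA:AD = t:(1−t) = -1/2:3/2

WA:AD = -1/3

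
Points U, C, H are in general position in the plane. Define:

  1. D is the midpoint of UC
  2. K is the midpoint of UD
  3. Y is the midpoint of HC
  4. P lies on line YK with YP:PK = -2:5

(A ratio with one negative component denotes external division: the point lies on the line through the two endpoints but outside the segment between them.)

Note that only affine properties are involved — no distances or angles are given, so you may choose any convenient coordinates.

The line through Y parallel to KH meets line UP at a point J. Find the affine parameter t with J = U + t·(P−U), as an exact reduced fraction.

Work in coordinates with U = (0, 0), C = (1, 0), H = (0, 1).
1. D is the midpoint of UC ⇒ D = (1/2, 0)
2. K is the midpoint of UD ⇒ K = (1/4, 0)
3. Y is the midpoint of HC ⇒ Y = (1/2, 1/2)
4. P lies on line YK with YP:PK = -2:5 ⇒ P = (2/3, 5/6)
through Y parallel to KH: direction (-1/4, 1); meets UP at J = (10/21, 25/42)
J = U + t·(P−U) with t = 5/7

t = 5/7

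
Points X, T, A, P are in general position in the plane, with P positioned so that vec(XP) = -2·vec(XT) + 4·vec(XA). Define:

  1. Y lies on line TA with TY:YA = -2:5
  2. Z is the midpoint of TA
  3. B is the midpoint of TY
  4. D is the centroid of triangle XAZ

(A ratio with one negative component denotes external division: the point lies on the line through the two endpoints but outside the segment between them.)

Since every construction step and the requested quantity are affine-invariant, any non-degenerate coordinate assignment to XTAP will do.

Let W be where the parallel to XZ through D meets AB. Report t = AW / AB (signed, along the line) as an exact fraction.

t = 1/4

Set X = (0, 0), T = (1, 0), A = (0, 1), P = (-2, 4); any affine frame gives the same invariant.
1. Y lies on line TA with TY:YA = -2:5 ⇒ Y = (5/3, -2/3)
2. Z is the midpoint of TA ⇒ Z = (1/2, 1/2)
3. B is the midpoint of TY ⇒ B = (4/3, -1/3)
4. D is the centroid of triangle XAZ ⇒ D = (1/6, 1/2)
through D parallel to XZ: direction (1/2, 1/2); meets AB at W = (1/3, 2/3)
W = A + t·(B−A) with t = 1/4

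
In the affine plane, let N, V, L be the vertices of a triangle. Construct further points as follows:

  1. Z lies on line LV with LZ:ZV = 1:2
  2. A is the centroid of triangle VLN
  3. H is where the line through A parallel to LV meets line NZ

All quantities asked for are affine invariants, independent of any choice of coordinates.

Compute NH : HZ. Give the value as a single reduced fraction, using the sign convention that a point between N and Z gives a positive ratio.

NH:HZ = 2

Work in coordinates with N = (0, 0), V = (1, 0), L = (0, 1).
1. Z lies on line LV with LZ:ZV = 1:2 ⇒ Z = (1/3, 2/3)
2. A is the centroid of triangle VLN ⇒ A = (1/3, 1/3)
3. H is where the line through A parallel to LV meets line NZ ⇒ H = (2/9, 4/9)
H = N + t·(Z−N) with t = 2/3, so NH:HZ = t:(1−t) = 2/3:1/3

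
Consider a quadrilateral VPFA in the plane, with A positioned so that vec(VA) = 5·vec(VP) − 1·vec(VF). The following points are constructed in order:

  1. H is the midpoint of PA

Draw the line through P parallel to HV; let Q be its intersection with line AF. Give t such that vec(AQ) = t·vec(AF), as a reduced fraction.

Work in coordinates with V = (0, 0), P = (1, 0), F = (0, 1), A = (5, -1).
1. H is the midpoint of PA ⇒ H = (3, -1/2)
through P parallel to HV: direction (-3, 1/2); meets AF at Q = (25/7, -3/7)
Q = A + t·(F−A) with t = 2/7

t = 2/7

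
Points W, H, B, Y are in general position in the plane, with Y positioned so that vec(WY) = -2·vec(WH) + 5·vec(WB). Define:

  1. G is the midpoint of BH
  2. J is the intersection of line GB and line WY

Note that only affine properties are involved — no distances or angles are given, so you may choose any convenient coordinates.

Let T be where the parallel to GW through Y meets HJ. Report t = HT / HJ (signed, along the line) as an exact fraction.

Work in coordinates with W = (0, 0), H = (1, 0), B = (0, 1), Y = (-2, 5).
1. G is the midpoint of BH ⇒ G = (1/2, 1/2)
2. J is the intersection of line GB and line WY ⇒ J = (-2/3, 5/3)
through Y parallel to GW: direction (-1/2, -1/2); meets HJ at T = (-3, 4)
T = H + t·(J−H) with t = 12/5

t = 12/5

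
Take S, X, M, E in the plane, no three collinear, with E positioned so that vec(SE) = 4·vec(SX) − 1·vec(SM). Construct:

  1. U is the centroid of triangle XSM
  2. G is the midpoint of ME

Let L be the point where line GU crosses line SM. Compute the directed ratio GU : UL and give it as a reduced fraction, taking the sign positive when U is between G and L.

GU:UL = 5

Assign S = (0, 0), X = (1, 0), M = (0, 1), E = (4, -1) — the answer is frame-independent, so this choice is without loss of generality.
1. U is the centroid of triangle XSM ⇒ U = (1/3, 1/3)
2. G is the midpoint of ME ⇒ G = (2, 0)
line GU meets SM at L = (0, 2/5)
U = G + t·(L−G) with t = 5/6, so GU:UL = 5/6:1/6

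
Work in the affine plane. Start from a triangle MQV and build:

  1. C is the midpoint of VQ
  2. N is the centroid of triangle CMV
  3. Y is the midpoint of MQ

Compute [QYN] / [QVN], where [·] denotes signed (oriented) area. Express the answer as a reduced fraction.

[QYN]:[QVN] = -3/4

Work in coordinates with M = (0, 0), Q = (1, 0), V = (0, 1).
1. C is the midpoint of VQ ⇒ C = (1/2, 1/2)
2. N is the centroid of triangle CMV ⇒ N = (1/6, 1/2)
3. Y is the midpoint of MQ ⇒ Y = (1/2, 0)
2·[QYN] = -1/4, 2·[QVN] = 1/3
[QYN]:[QVN] = -1/4:1/3 = -3/4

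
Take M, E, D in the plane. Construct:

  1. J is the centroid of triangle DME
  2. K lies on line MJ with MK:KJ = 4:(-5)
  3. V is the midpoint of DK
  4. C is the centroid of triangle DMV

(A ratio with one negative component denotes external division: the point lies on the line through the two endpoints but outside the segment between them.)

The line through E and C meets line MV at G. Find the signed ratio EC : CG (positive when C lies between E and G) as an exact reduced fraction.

EC:CG = -7/4

Choose coordinates M = (0, 0), E = (1, 0), D = (0, 1).
1. J is the centroid of triangle DME ⇒ J = (1/3, 1/3)
2. K lies on line MJ with MK:KJ = 4:(-5) ⇒ K = (-4/3, -4/3)
3. V is the midpoint of DK ⇒ V = (-2/3, -1/6)
4. C is the centroid of triangle DMV ⇒ C = (-2/9, 5/18)
line EC meets MV at G = (10/21, 5/42)
C = E + t·(G−E) with t = 7/3, so EC:CG = 7/3:-4/3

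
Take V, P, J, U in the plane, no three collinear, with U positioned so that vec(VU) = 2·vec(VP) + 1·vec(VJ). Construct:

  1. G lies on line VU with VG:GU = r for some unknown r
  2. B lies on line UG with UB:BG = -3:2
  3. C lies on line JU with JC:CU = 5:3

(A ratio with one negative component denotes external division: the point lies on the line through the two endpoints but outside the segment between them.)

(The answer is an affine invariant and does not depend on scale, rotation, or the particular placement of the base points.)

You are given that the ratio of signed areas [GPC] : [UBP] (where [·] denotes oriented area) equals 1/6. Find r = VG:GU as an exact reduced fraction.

r = 2/3

Work in coordinates with V = (0, 0), P = (1, 0), J = (0, 1), U = (2, 1).
1. With VG:GU = r, write λ = r/(r+1) so G = V + λ·(U−V); G is affine-linear in λ
2. B lies on line UG with UB:BG = -3:2 ⇒ B is an affine combination of earlier points and hence also affine-linear in λ
3. C lies on line JU with JC:CU = 5:3 ⇒ C = (5/4, 1)
Every point depending on G is an affine combination of G and λ-independent points, so each such coordinate is linear in λ; the λ² term in each signed area is a multiple of (U−V)×(U−V) = 0, so 2·[GPC] and 2·[UBP] are each linear in λ. Evaluating at λ=0 and λ=1:
  2·[GPC] = -7/4·λ + 1,   2·[UBP] = -3·λ + 3
So [GPC]:[UBP] = (-7/4·λ + 1) / (-3·λ + 3). Setting this equal to 1/6:
  -7/4·λ + 1 = 1/6·(-3·λ + 3)  ⇒  λ = 2/5
Then r = λ/(1−λ) = (2/5)/(3/5) = 2/3. Check: with r = 2/3, G = (4/5, 2/5) and [GPC]:[UBP] = 1/6 as required.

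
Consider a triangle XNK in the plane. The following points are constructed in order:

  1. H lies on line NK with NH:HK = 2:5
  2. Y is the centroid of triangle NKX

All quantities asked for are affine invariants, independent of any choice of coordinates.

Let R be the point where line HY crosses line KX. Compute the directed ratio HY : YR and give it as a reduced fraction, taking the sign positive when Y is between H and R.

Choose coordinates X = (0, 0), N = (1, 0), K = (0, 1).
1. H lies on line NK with NH:HK = 2:5 ⇒ H = (5/7, 2/7)
2. Y is the centroid of triangle NKX ⇒ Y = (1/3, 1/3)
line HY meets KX at R = (0, 3/8)
Y = H + t·(R−H) with t = 8/15, so HY:YR = 8/15:7/15

HY:YR = 8/7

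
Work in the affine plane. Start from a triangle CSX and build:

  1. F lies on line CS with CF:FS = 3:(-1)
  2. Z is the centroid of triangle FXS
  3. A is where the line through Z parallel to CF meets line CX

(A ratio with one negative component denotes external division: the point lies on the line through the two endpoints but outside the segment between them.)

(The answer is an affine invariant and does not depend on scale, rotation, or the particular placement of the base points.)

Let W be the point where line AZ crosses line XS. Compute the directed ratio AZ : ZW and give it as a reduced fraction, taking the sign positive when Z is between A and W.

AZ:ZW = -5

Set C = (0, 0), S = (1, 0), X = (0, 1); any affine frame gives the same invariant.
1. F lies on line CS with CF:FS = 3:(-1) ⇒ F = (3/2, 0)
2. Z is the centroid of triangle FXS ⇒ Z = (5/6, 1/3)
3. A is where the line through Z parallel to CF meets line CX ⇒ A = (0, 1/3)
line AZ meets XS at W = (2/3, 1/3)
Z = A + t·(W−A) with t = 5/4, so AZ:ZW = 5/4:-1/4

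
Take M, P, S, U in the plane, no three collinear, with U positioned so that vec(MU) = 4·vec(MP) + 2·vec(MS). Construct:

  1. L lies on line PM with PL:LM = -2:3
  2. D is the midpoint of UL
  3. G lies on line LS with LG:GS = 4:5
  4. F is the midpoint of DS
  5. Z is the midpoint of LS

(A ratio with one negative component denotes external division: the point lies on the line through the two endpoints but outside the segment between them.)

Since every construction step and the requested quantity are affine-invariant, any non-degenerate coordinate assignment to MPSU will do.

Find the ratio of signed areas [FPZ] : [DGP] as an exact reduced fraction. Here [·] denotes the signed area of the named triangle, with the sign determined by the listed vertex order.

[FPZ]:[DGP] = 9/32

Choose coordinates M = (0, 0), P = (1, 0), S = (0, 1), U = (4, 2).
1. L lies on line PM with PL:LM = -2:3 ⇒ L = (3, 0)
2. D is the midpoint of UL ⇒ D = (7/2, 1)
3. G lies on line LS with LG:GS = 4:5 ⇒ G = (5/3, 4/9)
4. F is the midpoint of DS ⇒ F = (7/4, 1)
5. Z is the midpoint of LS ⇒ Z = (3/2, 1/2)
2·[FPZ] = 1/8, 2·[DGP] = 4/9
[FPZ]:[DGP] = 1/8:4/9 = 9/32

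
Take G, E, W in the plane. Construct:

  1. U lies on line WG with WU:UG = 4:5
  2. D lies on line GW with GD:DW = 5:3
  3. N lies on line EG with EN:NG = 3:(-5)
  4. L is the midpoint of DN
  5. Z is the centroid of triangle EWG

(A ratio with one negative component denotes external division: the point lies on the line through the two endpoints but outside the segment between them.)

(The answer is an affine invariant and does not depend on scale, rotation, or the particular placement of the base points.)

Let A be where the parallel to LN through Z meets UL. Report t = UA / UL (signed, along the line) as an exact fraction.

Set G = (0, 0), E = (1, 0), W = (0, 1); any affine frame gives the same invariant.
1. U lies on line WG with WU:UG = 4:5 ⇒ U = (0, 5/9)
2. D lies on line GW with GD:DW = 5:3 ⇒ D = (0, 5/8)
3. N lies on line EG with EN:NG = 3:(-5) ⇒ N = (5/2, 0)
4. L is the midpoint of DN ⇒ L = (5/4, 5/16)
5. Z is the centroid of triangle EWG ⇒ Z = (1/3, 1/3)
through Z parallel to LN: direction (5/4, -5/16); meets UL at A = (-5/2, 25/24)
A = U + t·(L−U) with t = -2

t = -2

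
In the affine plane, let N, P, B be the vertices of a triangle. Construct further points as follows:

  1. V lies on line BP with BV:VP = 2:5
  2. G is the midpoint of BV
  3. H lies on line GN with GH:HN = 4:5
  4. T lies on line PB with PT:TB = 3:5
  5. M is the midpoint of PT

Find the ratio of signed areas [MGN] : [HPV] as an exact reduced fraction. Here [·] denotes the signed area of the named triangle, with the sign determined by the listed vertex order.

Set N = (0, 0), P = (1, 0), B = (0, 1); any affine frame gives the same invariant.
1. V lies on line BP with BV:VP = 2:5 ⇒ V = (2/7, 5/7)
2. G is the midpoint of BV ⇒ G = (1/7, 6/7)
3. H lies on line GN with GH:HN = 4:5 ⇒ H = (5/63, 10/21)
4. T lies on line PB with PT:TB = 3:5 ⇒ T = (5/8, 3/8)
5. M is the midpoint of PT ⇒ M = (13/16, 3/16)
2·[MGN] = 75/112, 2·[HPV] = 20/63
[MGN]:[HPV] = 75/112:20/63 = 135/64

[MGN]:[HPV] = 135/64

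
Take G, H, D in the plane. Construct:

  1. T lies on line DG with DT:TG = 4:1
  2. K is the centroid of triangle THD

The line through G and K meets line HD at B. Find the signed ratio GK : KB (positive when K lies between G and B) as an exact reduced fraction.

GK:KB = 11/4

Set G = (0, 0), H = (1, 0), D = (0, 1); any affine frame gives the same invariant.
1. T lies on line DG with DT:TG = 4:1 ⇒ T = (0, 1/5)
2. K is the centroid of triangle THD ⇒ K = (1/3, 2/5)
line GK meets HD at B = (5/11, 6/11)
K = G + t·(B−G) with t = 11/15, so GK:KB = 11/15:4/15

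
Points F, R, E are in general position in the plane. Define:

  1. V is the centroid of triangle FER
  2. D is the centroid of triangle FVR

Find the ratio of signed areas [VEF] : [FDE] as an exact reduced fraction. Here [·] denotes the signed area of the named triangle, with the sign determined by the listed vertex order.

[VEF]:[FDE] = 3/4

Work in coordinates with F = (0, 0), R = (1, 0), E = (0, 1).
1. V is the centroid of triangle FER ⇒ V = (1/3, 1/3)
2. D is the centroid of triangle FVR ⇒ D = (4/9, 1/9)
2·[VEF] = 1/3, 2·[FDE] = 4/9
[VEF]:[FDE] = 1/3:4/9 = 3/4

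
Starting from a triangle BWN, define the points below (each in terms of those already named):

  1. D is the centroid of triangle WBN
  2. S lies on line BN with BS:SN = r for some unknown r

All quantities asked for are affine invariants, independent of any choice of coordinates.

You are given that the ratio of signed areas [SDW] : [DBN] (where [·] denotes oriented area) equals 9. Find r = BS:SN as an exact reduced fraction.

r = -4/5

Choose coordinates B = (0, 0), W = (1, 0), N = (0, 1).
1. D is the centroid of triangle WBN ⇒ D = (1/3, 1/3)
2. With BS:SN = r, write λ = r/(r+1) so S = B + λ·(N−B); S is affine-linear in λ
Every point depending on S is an affine combination of S and λ-independent points, so each such coordinate is linear in λ; the λ² term in each signed area is a multiple of (N−B)×(N−B) = 0, so 2·[SDW] and 2·[DBN] are each linear in λ. Evaluating at λ=0 and λ=1:
  2·[SDW] = 2/3·λ − 1/3,   2·[DBN] = -1/3
So [SDW]:[DBN] = (2/3·λ − 1/3) / (-1/3). Setting this equal to 9:
  2/3·λ − 1/3 = 9·(-1/3)  ⇒  λ = -4
Then r = λ/(1−λ) = (-4)/(5) = -4/5. Check: with r = -4/5, S = (0, -4) and [SDW]:[DBN] = 9 as required.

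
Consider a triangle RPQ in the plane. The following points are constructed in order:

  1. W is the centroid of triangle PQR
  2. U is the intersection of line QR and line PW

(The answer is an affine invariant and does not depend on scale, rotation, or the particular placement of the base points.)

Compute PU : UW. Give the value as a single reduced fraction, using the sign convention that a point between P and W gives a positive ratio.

PU:UW = -3

Choose coordinates R = (0, 0), P = (1, 0), Q = (0, 1).
1. W is the centroid of triangle PQR ⇒ W = (1/3, 1/3)
2. U is the intersection of line QR and line PW ⇒ U = (0, 1/2)
U = P + t·(W−P) with t = 3/2, so PU:UW = t:(1−t) = 3/2:-1/2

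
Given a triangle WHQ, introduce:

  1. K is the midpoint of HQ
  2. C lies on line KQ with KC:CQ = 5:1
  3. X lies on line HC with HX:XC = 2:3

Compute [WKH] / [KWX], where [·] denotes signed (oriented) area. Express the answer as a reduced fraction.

[WKH]:[KWX] = -15/4

Assign W = (0, 0), H = (1, 0), Q = (0, 1) — the answer is frame-independent, so this choice is without loss of generality.
1. K is the midpoint of HQ ⇒ K = (1/2, 1/2)
2. C lies on line KQ with KC:CQ = 5:1 ⇒ C = (1/12, 11/12)
3. X lies on line HC with HX:XC = 2:3 ⇒ X = (19/30, 11/30)
2·[WKH] = -1/2, 2·[KWX] = 2/15
[WKH]:[KWX] = -1/2:2/15 = -15/4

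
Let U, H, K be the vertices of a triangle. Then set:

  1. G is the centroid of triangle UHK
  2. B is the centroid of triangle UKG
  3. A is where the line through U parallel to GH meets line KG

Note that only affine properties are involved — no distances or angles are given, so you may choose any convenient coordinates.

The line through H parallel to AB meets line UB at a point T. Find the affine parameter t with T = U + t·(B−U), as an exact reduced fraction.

Choose coordinates U = (0, 0), H = (1, 0), K = (0, 1).
1. G is the centroid of triangle UHK ⇒ G = (1/3, 1/3)
2. B is the centroid of triangle UKG ⇒ B = (1/9, 4/9)
3. A is where the line through U parallel to GH meets line KG ⇒ A = (2/3, -1/3)
through H parallel to AB: direction (-5/9, 7/9); meets UB at T = (7/27, 28/27)
T = U + t·(B−U) with t = 7/3

t = 7/3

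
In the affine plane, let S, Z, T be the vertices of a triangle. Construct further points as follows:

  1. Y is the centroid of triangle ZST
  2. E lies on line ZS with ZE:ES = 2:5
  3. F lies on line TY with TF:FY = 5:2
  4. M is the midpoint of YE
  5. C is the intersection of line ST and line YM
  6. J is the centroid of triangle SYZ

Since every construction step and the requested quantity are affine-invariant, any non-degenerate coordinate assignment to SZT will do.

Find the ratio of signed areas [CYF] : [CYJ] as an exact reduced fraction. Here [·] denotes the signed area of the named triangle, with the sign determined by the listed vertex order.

Set S = (0, 0), Z = (1, 0), T = (0, 1); any affine frame gives the same invariant.
1. Y is the centroid of triangle ZST ⇒ Y = (1/3, 1/3)
2. E lies on line ZS with ZE:ES = 2:5 ⇒ E = (5/7, 0)
3. F lies on line TY with TF:FY = 5:2 ⇒ F = (5/21, 11/21)
4. M is the midpoint of YE ⇒ M = (11/21, 1/6)
5. C is the intersection of line ST and line YM ⇒ C = (0, 5/8)
6. J is the centroid of triangle SYZ ⇒ J = (4/9, 1/9)
2·[CYF] = 1/28, 2·[CYJ] = -1/24
[CYF]:[CYJ] = 1/28:-1/24 = -6/7

[CYF]:[CYJ] = -6/7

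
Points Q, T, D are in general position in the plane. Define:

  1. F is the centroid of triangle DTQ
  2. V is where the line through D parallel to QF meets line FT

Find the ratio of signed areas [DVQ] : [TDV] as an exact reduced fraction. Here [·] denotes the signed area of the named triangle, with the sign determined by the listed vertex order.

[DVQ]:[TDV] = 1/2

Work in coordinates with Q = (0, 0), T = (1, 0), D = (0, 1).
1. F is the centroid of triangle DTQ ⇒ F = (1/3, 1/3)
2. V is where the line through D parallel to QF meets line FT ⇒ V = (-1/3, 2/3)
2·[DVQ] = 1/3, 2·[TDV] = 2/3
[DVQ]:[TDV] = 1/3:2/3 = 1/2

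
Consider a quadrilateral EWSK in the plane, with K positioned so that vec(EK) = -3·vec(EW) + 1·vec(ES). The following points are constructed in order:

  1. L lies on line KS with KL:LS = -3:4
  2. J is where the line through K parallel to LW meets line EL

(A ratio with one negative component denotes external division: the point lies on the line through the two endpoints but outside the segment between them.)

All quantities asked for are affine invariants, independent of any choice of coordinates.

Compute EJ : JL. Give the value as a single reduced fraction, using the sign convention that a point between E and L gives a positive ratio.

Choose coordinates E = (0, 0), W = (1, 0), S = (0, 1), K = (-3, 1).
1. L lies on line KS with KL:LS = -3:4 ⇒ L = (-12, 1)
2. J is where the line through K parallel to LW meets line EL ⇒ J = (-120, 10)
J = E + t·(L−E) with t = 10, so EJ:JL = t:(1−t) = 10:-9

EJ:JL = -10/9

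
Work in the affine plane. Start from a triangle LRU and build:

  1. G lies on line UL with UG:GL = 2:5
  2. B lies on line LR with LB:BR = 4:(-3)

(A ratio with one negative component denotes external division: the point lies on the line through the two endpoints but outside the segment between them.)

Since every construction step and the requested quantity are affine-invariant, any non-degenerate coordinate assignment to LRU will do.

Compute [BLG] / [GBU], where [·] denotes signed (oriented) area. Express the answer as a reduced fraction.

[BLG]:[GBU] = -5/2

Assign L = (0, 0), R = (1, 0), U = (0, 1) — the answer is frame-independent, so this choice is without loss of generality.
1. G lies on line UL with UG:GL = 2:5 ⇒ G = (0, 5/7)
2. B lies on line LR with LB:BR = 4:(-3) ⇒ B = (4, 0)
2·[BLG] = -20/7, 2·[GBU] = 8/7
[BLG]:[GBU] = -20/7:8/7 = -5/2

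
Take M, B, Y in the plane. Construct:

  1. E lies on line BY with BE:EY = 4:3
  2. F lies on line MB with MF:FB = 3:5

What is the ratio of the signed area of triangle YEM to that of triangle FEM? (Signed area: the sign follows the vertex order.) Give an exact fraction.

[YEM]:[FEM] = -2

Set M = (0, 0), B = (1, 0), Y = (0, 1); any affine frame gives the same invariant.
1. E lies on line BY with BE:EY = 4:3 ⇒ E = (3/7, 4/7)
2. F lies on line MB with MF:FB = 3:5 ⇒ F = (3/8, 0)
2·[YEM] = -3/7, 2·[FEM] = 3/14
[YEM]:[FEM] = -3/7:3/14 = -2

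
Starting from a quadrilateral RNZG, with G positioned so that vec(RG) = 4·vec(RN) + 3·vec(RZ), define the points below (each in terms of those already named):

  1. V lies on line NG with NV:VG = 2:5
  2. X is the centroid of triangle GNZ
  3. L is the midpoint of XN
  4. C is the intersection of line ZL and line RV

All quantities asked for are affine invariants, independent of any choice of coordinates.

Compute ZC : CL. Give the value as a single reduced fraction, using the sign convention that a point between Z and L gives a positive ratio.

Work in coordinates with R = (0, 0), N = (1, 0), Z = (0, 1), G = (4, 3).
1. V lies on line NG with NV:VG = 2:5 ⇒ V = (13/7, 6/7)
2. X is the centroid of triangle GNZ ⇒ X = (5/3, 4/3)
3. L is the midpoint of XN ⇒ L = (4/3, 2/3)
4. C is the intersection of line ZL and line RV ⇒ C = (52/37, 24/37)
C = Z + t·(L−Z) with t = 39/37, so ZC:CL = t:(1−t) = 39/37:-2/37

ZC:CL = -39/2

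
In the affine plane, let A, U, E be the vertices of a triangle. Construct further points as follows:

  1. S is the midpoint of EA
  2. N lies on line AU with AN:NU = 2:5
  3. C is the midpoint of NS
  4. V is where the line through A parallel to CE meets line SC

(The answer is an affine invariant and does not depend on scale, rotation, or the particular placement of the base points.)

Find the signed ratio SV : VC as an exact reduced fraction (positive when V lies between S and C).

SV:VC = -1/2

Choose coordinates A = (0, 0), U = (1, 0), E = (0, 1).
1. S is the midpoint of EA ⇒ S = (0, 1/2)
2. N lies on line AU with AN:NU = 2:5 ⇒ N = (2/7, 0)
3. C is the midpoint of NS ⇒ C = (1/7, 1/4)
4. V is where the line through A parallel to CE meets line SC ⇒ V = (-1/7, 3/4)
V = S + t·(C−S) with t = -1, so SV:VC = t:(1−t) = -1:2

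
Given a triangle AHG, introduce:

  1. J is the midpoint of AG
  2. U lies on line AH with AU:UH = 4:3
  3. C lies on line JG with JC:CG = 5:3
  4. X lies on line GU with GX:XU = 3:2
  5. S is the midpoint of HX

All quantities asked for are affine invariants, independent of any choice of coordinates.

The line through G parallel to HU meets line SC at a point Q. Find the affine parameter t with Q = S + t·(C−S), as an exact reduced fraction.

Assign A = (0, 0), H = (1, 0), G = (0, 1) — the answer is frame-independent, so this choice is without loss of generality.
1. J is the midpoint of AG ⇒ J = (0, 1/2)
2. U lies on line AH with AU:UH = 4:3 ⇒ U = (4/7, 0)
3. C lies on line JG with JC:CG = 5:3 ⇒ C = (0, 13/16)
4. X lies on line GU with GX:XU = 3:2 ⇒ X = (12/35, 2/5)
5. S is the midpoint of HX ⇒ S = (47/70, 1/5)
through G parallel to HU: direction (-3/7, 0); meets SC at Q = (-141/686, 1)
Q = S + t·(C−S) with t = 64/49

t = 64/49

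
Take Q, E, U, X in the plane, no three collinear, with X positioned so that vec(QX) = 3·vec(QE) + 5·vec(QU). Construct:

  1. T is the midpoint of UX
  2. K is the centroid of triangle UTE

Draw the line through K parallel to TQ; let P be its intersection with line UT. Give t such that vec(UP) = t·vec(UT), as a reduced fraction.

t = 4/3

Set Q = (0, 0), E = (1, 0), U = (0, 1), X = (3, 5); any affine frame gives the same invariant.
1. T is the midpoint of UX ⇒ T = (3/2, 3)
2. K is the centroid of triangle UTE ⇒ K = (5/6, 4/3)
through K parallel to TQ: direction (-3/2, -3); meets UT at P = (2, 11/3)
P = U + t·(T−U) with t = 4/3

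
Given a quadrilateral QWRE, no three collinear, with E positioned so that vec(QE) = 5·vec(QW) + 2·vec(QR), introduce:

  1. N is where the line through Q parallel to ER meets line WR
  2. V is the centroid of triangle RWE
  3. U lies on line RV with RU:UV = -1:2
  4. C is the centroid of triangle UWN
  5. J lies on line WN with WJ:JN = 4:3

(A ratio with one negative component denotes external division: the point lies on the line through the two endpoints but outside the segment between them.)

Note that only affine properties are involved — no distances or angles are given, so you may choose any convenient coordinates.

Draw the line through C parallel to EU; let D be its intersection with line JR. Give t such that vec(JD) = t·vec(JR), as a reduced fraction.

Set Q = (0, 0), W = (1, 0), R = (0, 1), E = (5, 2); any affine frame gives the same invariant.
1. N is where the line through Q parallel to ER meets line WR ⇒ N = (5/6, 1/6)
2. V is the centroid of triangle RWE ⇒ V = (2, 1)
3. U lies on line RV with RU:UV = -1:2 ⇒ U = (-2, 1)
4. C is the centroid of triangle UWN ⇒ C = (-1/18, 7/18)
5. J lies on line WN with WJ:JN = 4:3 ⇒ J = (19/21, 2/21)
through C parallel to EU: direction (-7, -1); meets JR at D = (19/36, 17/36)
D = J + t·(R−J) with t = 5/12

t = 5/12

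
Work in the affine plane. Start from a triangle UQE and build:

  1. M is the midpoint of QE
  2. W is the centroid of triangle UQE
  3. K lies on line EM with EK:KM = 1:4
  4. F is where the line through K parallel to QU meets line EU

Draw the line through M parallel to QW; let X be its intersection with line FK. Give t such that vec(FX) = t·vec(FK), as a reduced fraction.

Work in coordinates with U = (0, 0), Q = (1, 0), E = (0, 1).
1. M is the midpoint of QE ⇒ M = (1/2, 1/2)
2. W is the centroid of triangle UQE ⇒ W = (1/3, 1/3)
3. K lies on line EM with EK:KM = 1:4 ⇒ K = (1/10, 9/10)
4. F is where the line through K parallel to QU meets line EU ⇒ F = (0, 9/10)
through M parallel to QW: direction (-2/3, 1/3); meets FK at X = (-3/10, 9/10)
X = F + t·(K−F) with t = -3

t = -3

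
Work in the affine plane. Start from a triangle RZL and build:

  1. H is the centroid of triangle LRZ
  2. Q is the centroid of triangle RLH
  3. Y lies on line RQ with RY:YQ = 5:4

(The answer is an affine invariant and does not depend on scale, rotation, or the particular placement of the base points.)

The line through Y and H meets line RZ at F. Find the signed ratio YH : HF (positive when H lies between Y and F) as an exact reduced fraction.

YH:HF = -7/27

Choose coordinates R = (0, 0), Z = (1, 0), L = (0, 1).
1. H is the centroid of triangle LRZ ⇒ H = (1/3, 1/3)
2. Q is the centroid of triangle RLH ⇒ Q = (1/9, 4/9)
3. Y lies on line RQ with RY:YQ = 5:4 ⇒ Y = (5/81, 20/81)
line YH meets RZ at F = (-5/7, 0)
H = Y + t·(F−Y) with t = -7/20, so YH:HF = -7/20:27/20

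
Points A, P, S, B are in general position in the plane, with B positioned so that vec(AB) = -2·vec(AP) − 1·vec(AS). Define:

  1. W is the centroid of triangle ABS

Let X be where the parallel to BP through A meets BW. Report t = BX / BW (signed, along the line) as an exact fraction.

t = 3/5

Work in coordinates with A = (0, 0), P = (1, 0), S = (0, 1), B = (-2, -1).
1. W is the centroid of triangle ABS ⇒ W = (-2/3, 0)
through A parallel to BP: direction (3, 1); meets BW at X = (-6/5, -2/5)
X = B + t·(W−B) with t = 3/5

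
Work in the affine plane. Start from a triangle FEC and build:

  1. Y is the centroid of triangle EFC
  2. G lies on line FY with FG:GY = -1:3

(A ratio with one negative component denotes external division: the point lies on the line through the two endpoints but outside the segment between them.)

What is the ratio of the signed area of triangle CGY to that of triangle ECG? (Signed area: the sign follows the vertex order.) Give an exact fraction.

[CGY]:[ECG] = 3/8

Assign F = (0, 0), E = (1, 0), C = (0, 1) — the answer is frame-independent, so this choice is without loss of generality.
1. Y is the centroid of triangle EFC ⇒ Y = (1/3, 1/3)
2. G lies on line FY with FG:GY = -1:3 ⇒ G = (-1/6, -1/6)
2·[CGY] = 1/2, 2·[ECG] = 4/3
[CGY]:[ECG] = 1/2:4/3 = 3/8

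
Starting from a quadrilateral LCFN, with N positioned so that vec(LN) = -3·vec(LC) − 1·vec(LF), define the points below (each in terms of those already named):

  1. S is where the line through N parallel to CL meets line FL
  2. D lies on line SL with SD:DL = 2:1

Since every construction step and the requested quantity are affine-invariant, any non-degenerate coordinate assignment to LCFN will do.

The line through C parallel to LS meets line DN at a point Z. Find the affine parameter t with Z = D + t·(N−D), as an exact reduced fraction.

t = -1/3

Choose coordinates L = (0, 0), C = (1, 0), F = (0, 1), N = (-3, -1).
1. S is where the line through N parallel to CL meets line FL ⇒ S = (0, -1)
2. D lies on line SL with SD:DL = 2:1 ⇒ D = (0, -1/3)
through C parallel to LS: direction (0, -1); meets DN at Z = (1, -1/9)
Z = D + t·(N−D) with t = -1/3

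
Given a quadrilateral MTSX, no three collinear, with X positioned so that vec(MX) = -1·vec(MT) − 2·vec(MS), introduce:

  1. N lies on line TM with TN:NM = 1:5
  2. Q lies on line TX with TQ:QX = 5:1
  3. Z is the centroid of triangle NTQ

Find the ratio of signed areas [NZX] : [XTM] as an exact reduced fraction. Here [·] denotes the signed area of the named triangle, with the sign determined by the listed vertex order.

[NZX]:[XTM] = -7/108

Set M = (0, 0), T = (1, 0), S = (0, 1), X = (-1, -2); any affine frame gives the same invariant.
1. N lies on line TM with TN:NM = 1:5 ⇒ N = (5/6, 0)
2. Q lies on line TX with TQ:QX = 5:1 ⇒ Q = (-2/3, -5/3)
3. Z is the centroid of triangle NTQ ⇒ Z = (7/18, -5/9)
2·[NZX] = -7/54, 2·[XTM] = 2
[NZX]:[XTM] = -7/54:2 = -7/108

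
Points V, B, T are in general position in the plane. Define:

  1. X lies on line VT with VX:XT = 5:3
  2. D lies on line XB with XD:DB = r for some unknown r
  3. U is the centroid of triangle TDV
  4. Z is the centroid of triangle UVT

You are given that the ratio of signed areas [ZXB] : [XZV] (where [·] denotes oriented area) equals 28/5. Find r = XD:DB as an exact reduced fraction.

r = 2/5

Assign V = (0, 0), B = (1, 0), T = (0, 1) — the answer is frame-independent, so this choice is without loss of generality.
1. X lies on line VT with VX:XT = 5:3 ⇒ X = (0, 5/8)
2. With XD:DB = r, write λ = r/(r+1) so D = X + λ·(B−X); D is affine-linear in λ
3. U is the centroid of triangle TDV ⇒ U is an affine combination of earlier points and hence also affine-linear in λ
4. Z is the centroid of triangle UVT ⇒ Z is an affine combination of earlier points and hence also affine-linear in λ
Every point depending on D is an affine combination of D and λ-independent points, so each such coordinate is linear in λ; the λ² term in each signed area is a multiple of (B−X)×(B−X) = 0, so 2·[ZXB] and 2·[XZV] are each linear in λ. Evaluating at λ=0 and λ=1:
  2·[ZXB] = -1/9,   2·[XZV] = -5/72·λ
So [ZXB]:[XZV] = (-1/9) / (-5/72·λ). Setting this equal to 28/5:
  -1/9 = 28/5·(-5/72·λ)  ⇒  λ = 2/7
Then r = λ/(1−λ) = (2/7)/(5/7) = 2/5. Check: with r = 2/5, D = (2/7, 25/56) and [ZXB]:[XZV] = 28/5 as required.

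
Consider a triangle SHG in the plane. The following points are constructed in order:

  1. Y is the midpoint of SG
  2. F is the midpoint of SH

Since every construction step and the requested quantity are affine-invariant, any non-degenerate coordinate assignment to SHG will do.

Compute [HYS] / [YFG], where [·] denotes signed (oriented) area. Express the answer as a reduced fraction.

[HYS]:[YFG] = 2

Set S = (0, 0), H = (1, 0), G = (0, 1); any affine frame gives the same invariant.
1. Y is the midpoint of SG ⇒ Y = (0, 1/2)
2. F is the midpoint of SH ⇒ F = (1/2, 0)
2·[HYS] = 1/2, 2·[YFG] = 1/4
[HYS]:[YFG] = 1/2:1/4 = 2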